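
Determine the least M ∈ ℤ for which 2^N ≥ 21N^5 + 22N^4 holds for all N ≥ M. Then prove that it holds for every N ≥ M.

At N = 28: 268435456 < 374940160, so the inequality fails and M ≥ 29. We prove 2^N ≥ 21N^5 + 22N^4 for all N ≥ 29.
Base case (N = 29): 2^N = 536870912 and 21N^5 + 22N^4 = 446294311, so 536870912 ≥ 446294311.
Inductive step: suppose the statement holds for some r ≥ 29, so 2^r ≥ 21r^5 + 22r^4.
Then 2^(r + 1) = 2·(2^r) ≥ 2·(21r^5 + 22r^4).
Also, for r ≥ 29 we have 2·(21r^5 + 22r^4) ≥ 21(r+1)^5 + 22(r+1)^4, since 2·(21r^5 + 22r^4) − (21(r+1)^5 + 22(r+1)^4) = 21r^5 - 83r^4 - 298r^3 - 342r^2 - 193r - 43, which is nonnegative for all r ≥ 29.
Combining, 2^(r + 1) ≥ 21(r+1)^5 + 22(r+1)^4.
By induction, the statement is established for all N ≥ 29.
Hence the smallest such M is 29.

M = 29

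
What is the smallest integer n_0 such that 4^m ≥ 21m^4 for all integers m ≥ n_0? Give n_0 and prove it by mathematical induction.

At m = 8: 65536 < 86016, so the inequality fails and n_0 ≥ 9. We prove 4^m ≥ 21m^4 for all m ≥ 9.
Base case (m = 9): 4^m = 262144 and 21m^4 = 137781, so 262144 ≥ 137781.
Suppose the result is true for m = i, so 4^i ≥ 21i^4.
Then 4^(i + 1) = 4·(4^i) ≥ 4·(21i^4).
Also, for i ≥ 9 we have 4·(21i^4) ≥ 21(i+1)^4, since 4 ≥ (1 + 1/i)^4 for all i ≥ 9.
Combining, 4^(i + 1) ≥ 21(i+1)^4.
By the principle of mathematical induction, the result holds for all m ≥ 9.
Hence the smallest such n_0 is 9.

n_0 = 9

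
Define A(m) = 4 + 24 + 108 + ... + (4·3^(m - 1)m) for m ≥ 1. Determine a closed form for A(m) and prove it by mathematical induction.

We claim A(m) = 3^m(2m - 1) + 1 for all m ≥ 1.
For the base case m = 1: A(1) = 4, and the closed form gives 4. They agree.
For the inductive step, assume it holds for an arbitrary j ≥ 1, so A(j) = 3^j(2j - 1) + 1.
Then A(j+1) = A(j) + (4·3^j(j + 1)) = (3^j(2j - 1) + 1) + (4·3^j(j + 1)).
Simplifying, A(j+1) = 6·3^j·j + 3·3^j + 1 = 3^(j+1)(2(j+1) - 1) + 1,
which is the closed form with m = j+1.
By the principle of mathematical induction, the result holds for all m ≥ 1.

A(m) = 3^m(2m - 1) + 1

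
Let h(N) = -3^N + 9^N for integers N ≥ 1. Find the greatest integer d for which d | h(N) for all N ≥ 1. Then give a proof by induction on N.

Computing the first values: h(1) = 6 and h(2) = 72; gcd(6, 72) = 6, so d ≤ 6.
We prove 6 | -3^N + 9^N for all N ≥ 1 by induction on N.
Base step (N = 1): h(1) = 6 = 6·(1), so 6 | h(1).
Suppose the result is true for N = m, i.e. 6 | h(m). Then
9^{m+1} − 3^{m+1} = 9·9^m − 3·3^m = 9·(9^m − 3^m) + (6)·3^m. The first term is divisible by 6 by the inductive hypothesis, and the second term (6)·3^m is divisible by 6 since 6 | 6. Hence 6 | h(m+1).
This completes the induction.
Therefore the largest such d is 6.

d = 6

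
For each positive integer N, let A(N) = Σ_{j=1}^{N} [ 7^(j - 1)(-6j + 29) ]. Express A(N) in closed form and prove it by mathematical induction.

We claim A(N) = 7^N(-N + 5) - 5 for all N ≥ 1.
When N = 1: A(1) = 23, and the closed form gives 23. They agree.
Suppose the result is true for N = j, so A(j) = 7^j(-j + 5) - 5.
Then A(j+1) = A(j) + (7^j(-6j + 23)) = (7^j(-j + 5) - 5) + (7^j(-6j + 23)).
Simplifying, A(j+1) = -7·7^j·j + 28·7^j - 5 = 7^(j+1)(-(j+1) + 5) - 5,
which is the closed form with N = j+1.
Hence, by induction on N, the claim holds for every N ≥ 1.

A(N) = 7^N(-N + 5) - 5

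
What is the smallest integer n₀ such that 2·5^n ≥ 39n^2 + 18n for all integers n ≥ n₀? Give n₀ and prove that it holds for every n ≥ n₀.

n₀ = 4

At n = 3: 250 < 405, so the inequality fails and n₀ ≥ 4. We prove 2·5^n ≥ 39n^2 + 18n for all n ≥ 4.
Base case (n = 4): 2·5^n = 1250 and 39n^2 + 18n = 696, so 1250 ≥ 696.
Inductive step: suppose the statement holds for some i ≥ 4, so 2·5^i ≥ 39i^2 + 18i.
Then 2·5^(i + 1) = 5·(2·5^i) ≥ 5·(39i^2 + 18i).
Also, for i ≥ 4 we have 5·(39i^2 + 18i) ≥ 39(i+1)^2 + 18(i+1), since 5·(39i^2 + 18i) − (39(i+1)^2 + 18(i+1)) = 156i^2 - 6i - 57, which is nonnegative for all i ≥ 4.
Combining, 2·5^(i + 1) ≥ 39(i+1)^2 + 18(i+1).
This completes the induction.
Hence the smallest such n₀ is 4.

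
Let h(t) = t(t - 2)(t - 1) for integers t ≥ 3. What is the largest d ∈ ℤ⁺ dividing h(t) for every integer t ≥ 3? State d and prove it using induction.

Computing the first values: h(3) = 6 and h(4) = 24; gcd(6, 24) = 6, so d ≤ 6.
We prove 6 | t(t - 2)(t - 1) for all t ≥ 3 by induction on t.
For the base case t = 3: h(3) = 6 = 6·(1), so 6 | h(3).
Inductive step: assume the claim holds for t = i, i.e. 6 | h(i). Then
h(i+1) − h(i) = (i-1)·i·(i+1) − (i-2)·(i-1)·i = (i-1)·i·[(i+1) − (i-2)] = 3·(i-1)·i. The product of 2 consecutive integers is divisible by (2)! = 2, so h(i+1) − h(i) is divisible by 3·2 = 6. By the inductive hypothesis 6 | h(i), hence 6 | h(i+1).
Hence, by induction on t, the claim holds for every t ≥ 3.
Therefore the largest such d is 6.

d = 6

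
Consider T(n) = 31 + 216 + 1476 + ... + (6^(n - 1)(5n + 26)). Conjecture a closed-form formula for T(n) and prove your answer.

T(n) = 6^n(n + 5) - 5

We claim T(n) = 6^n(n + 5) - 5 for all n ≥ 1.
Base step (n = 1): T(1) = 31, and the closed form gives 31. They agree.
Suppose the result is true for n = i, so T(i) = 6^i(i + 5) - 5.
Then T(i+1) = T(i) + (6^i(5i + 31)) = (6^i(i + 5) - 5) + (6^i(5i + 31)).
Simplifying, T(i+1) = 6^(i + 1)i + 6^(i + 2) - 5 = 6^(i+1)((i+1) + 5) - 5,
which is the closed form with n = i+1.
By the principle of mathematical induction, the result holds for all n ≥ 1.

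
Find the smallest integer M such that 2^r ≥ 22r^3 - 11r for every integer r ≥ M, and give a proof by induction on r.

At r = 16: 65536 < 89936, so the inequality fails and M ≥ 17. We prove 2^r ≥ 22r^3 - 11r for all r ≥ 17.
When r = 17: 2^r = 131072 and 22r^3 - 11r = 107899, so 131072 ≥ 107899.
Inductive step: suppose the statement holds for some p ≥ 17, so 2^p ≥ 22p^3 - 11p.
Then 2^(p + 1) = 2·(2^p) ≥ 2·(22p^3 - 11p).
Also, for p ≥ 17 we have 2·(22p^3 - 11p) ≥ 22(p+1)^3 - 11(p+1), since 2·(22p^3 - 11p) − (22(p+1)^3 - 11(p+1)) = 22p^3 - 66p^2 - 77p - 11, which is nonnegative for all p ≥ 17.
Combining, 2^(p + 1) ≥ 22(p+1)^3 - 11(p+1).
This completes the induction.
Hence the smallest such M is 17.

M = 17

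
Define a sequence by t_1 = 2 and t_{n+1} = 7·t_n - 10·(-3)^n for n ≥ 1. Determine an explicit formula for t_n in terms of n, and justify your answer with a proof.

t_n = (-3)^n + 5·7^(n - 1)

Computing the first terms: t_1 = 2, t_2 = 44, t_3 = 218. This suggests t_n = (-3)^n + 5·7^(n - 1).
For the base case n = 1: the formula gives 2 = 2 = t_1.
Suppose the result is true for n = i, so t_i = (-3)^i + 5·7^(i - 1).
Then t_{i+1} = 7·t_i - 10·(-3)^i = 7·((-3)^i + 5·7^(i - 1)) - 10·(-3)^i = (-3)^(i + 1) + 5·7^i = (-3)^(i+1) + 5·7^((i+1) - 1),
which is the claimed formula at n = i+1.
Hence, by induction on n, the claim holds for every n ≥ 1.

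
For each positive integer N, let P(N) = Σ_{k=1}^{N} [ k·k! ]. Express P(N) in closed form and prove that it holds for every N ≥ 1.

We claim P(N) = (N + 1)N! - 1 for all N ≥ 1.
For the base case N = 1: P(1) = 1, and the closed form gives 1. They agree.
Inductive step: suppose the statement holds for some k ≥ 1, so P(k) = (k + 1)k! - 1.
Then P(k+1) = P(k) + ((k + 1)(k + 1)!) = ((k + 1)k! - 1) + ((k + 1)(k + 1)!).
Simplifying, P(k+1) = ((k+1) + 1)(k+1)! - 1,
which is the closed form with N = k+1.
By the principle of mathematical induction, the result holds for all N ≥ 1.

P(N) = (N + 1)N! - 1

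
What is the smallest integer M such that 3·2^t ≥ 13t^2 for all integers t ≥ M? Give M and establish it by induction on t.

At t = 8: 768 < 832, so the inequality fails and M ≥ 9. We prove 3·2^t ≥ 13t^2 for all t ≥ 9.
For the base case t = 9: 3·2^t = 1536 and 13t^2 = 1053, so 1536 ≥ 1053.
Suppose the result is true for t = k, so 3·2^k ≥ 13k^2.
Then 3·2^(k + 1) = 2·(3·2^k) ≥ 2·(13k^2).
Also, for k ≥ 9 we have 2·(13k^2) ≥ 13(k+1)^2, since 2 ≥ (1 + 1/k)^2 for all k ≥ 9.
Combining, 3·2^(k + 1) ≥ 13(k+1)^2.
Hence, by induction on t, the claim holds for every t ≥ 9.
Hence the smallest such M is 9.

M = 9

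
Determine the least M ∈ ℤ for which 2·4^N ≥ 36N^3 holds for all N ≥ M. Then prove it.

M = 6

At N = 5: 2048 < 4500, so the inequality fails and M ≥ 6. We prove 2·4^N ≥ 36N^3 for all N ≥ 6.
For the base case N = 6: 2·4^N = 8192 and 36N^3 = 7776, so 8192 ≥ 7776.
Suppose the result is true for N = j, so 2·4^j ≥ 36j^3.
Then 2·4^(j + 1) = 4·(2·4^j) ≥ 4·(36j^3).
Also, for j ≥ 6 we have 4·(36j^3) ≥ 36(j+1)^3, since 4 ≥ (1 + 1/j)^3 for all j ≥ 6.
Combining, 2·4^(j + 1) ≥ 36(j+1)^3.
By the principle of mathematical induction, the result holds for all N ≥ 6.
Hence the smallest such M is 6.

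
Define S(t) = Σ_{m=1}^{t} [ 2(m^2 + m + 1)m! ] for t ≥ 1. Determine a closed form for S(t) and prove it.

S(t) = (2t + 2)(t + 1)! - 2

We claim S(t) = (2t + 2)(t + 1)! - 2 for all t ≥ 1.
Base case (t = 1): S(1) = 6, and the closed form gives 6. They agree.
Inductive step: suppose the statement holds for some m ≥ 1, so S(m) = (2m + 2)(m + 1)! - 2.
Then S(m+1) = S(m) + (2(m^2 + 3m + 3)(m + 1)!) = ((2m + 2)(m + 1)! - 2) + (2(m^2 + 3m + 3)(m + 1)!).
Simplifying, S(m+1) = (2(m+1) + 2)((m+1) + 1)! - 2,
which is the closed form with t = m+1.
By induction, the statement is established for all t ≥ 1.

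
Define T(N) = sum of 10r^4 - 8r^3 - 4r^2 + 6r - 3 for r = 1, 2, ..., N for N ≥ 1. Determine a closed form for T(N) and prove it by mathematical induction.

T(N) = N(2N^4 + 3N^3 - 2N^2 - N - 1)

We claim T(N) = N(2N^4 + 3N^3 - 2N^2 - N - 1) for all N ≥ 1.
For the base case N = 1: T(1) = 1, and the closed form gives 1. They agree.
Inductive step: assume the claim holds for N = r, so T(r) = r(2r^4 + 3r^3 - 2r^2 - r - 1).
Then T(r+1) = T(r) + (10r^4 + 32r^3 + 32r^2 + 14r + 1) = (r(2r^4 + 3r^3 - 2r^2 - r - 1)) + (10r^4 + 32r^3 + 32r^2 + 14r + 1).
Simplifying, T(r+1) = (r + 1)(2r^4 + 11r^3 + 19r^2 + 12r + 1) = (r+1)(2(r+1)^4 + 3(r+1)^3 - 2(r+1)^2 - (r+1) - 1),
which is the closed form with N = r+1.
By the principle of mathematical induction, the result holds for all N ≥ 1.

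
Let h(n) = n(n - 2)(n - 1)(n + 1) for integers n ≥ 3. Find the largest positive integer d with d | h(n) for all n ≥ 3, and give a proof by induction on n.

Computing the first values: h(3) = 24 and h(4) = 120; gcd(24, 120) = 24, so d ≤ 24.
We prove 24 | n(n - 2)(n - 1)(n + 1) for all n ≥ 3 by induction on n.
Base step (n = 3): h(3) = 24 = 24·(1), so 24 | h(3).
Suppose the result is true for n = p, i.e. 24 | h(p). Then
h(p+1) − h(p) = (p-1)·p·(p+1)·(p+2) − (p-2)·(p-1)·p·(p+1) = (p-1)·p·(p+1)·[(p+2) − (p-2)] = 4·(p-1)·p·(p+1). The product of 3 consecutive integers is divisible by (3)! = 6, so h(p+1) − h(p) is divisible by 4·6 = 24. By the inductive hypothesis 24 | h(p), hence 24 | h(p+1).
Hence, by induction on n, the claim holds for every n ≥ 3.
Therefore the largest such d is 24.

d = 24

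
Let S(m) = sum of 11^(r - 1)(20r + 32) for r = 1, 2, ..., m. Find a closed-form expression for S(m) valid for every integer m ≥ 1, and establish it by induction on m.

S(m) = 11^m(2m + 3) - 3

We claim S(m) = 11^m(2m + 3) - 3 for all m ≥ 1.
Base step (m = 1): S(1) = 52, and the closed form gives 52. They agree.
For the inductive step, assume it holds for an arbitrary r ≥ 1, so S(r) = 11^r(2r + 3) - 3.
Then S(r+1) = S(r) + (11^r(20r + 52)) = (11^r(2r + 3) - 3) + (11^r(20r + 52)).
Simplifying, S(r+1) = 22·11^r·r + 55·11^r - 3 = 11^(r+1)(2(r+1) + 3) - 3,
which is the closed form with m = r+1.
By the principle of mathematical induction, the result holds for all m ≥ 1.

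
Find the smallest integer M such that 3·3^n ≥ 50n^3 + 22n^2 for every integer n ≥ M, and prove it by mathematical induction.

At n = 8: 19683 < 27008, so the inequality fails and M ≥ 9. We prove 3·3^n ≥ 50n^3 + 22n^2 for all n ≥ 9.
For the base case n = 9: 3·3^n = 59049 and 50n^3 + 22n^2 = 38232, so 59049 ≥ 38232.
For the inductive step, assume it holds for an arbitrary r ≥ 9, so 3·3^r ≥ 50r^3 + 22r^2.
Then 3·3^(r + 1) = 3·(3·3^r) ≥ 3·(50r^3 + 22r^2).
Also, for r ≥ 9 we have 3·(50r^3 + 22r^2) ≥ 50(r+1)^3 + 22(r+1)^2, since 3·(50r^3 + 22r^2) − (50(r+1)^3 + 22(r+1)^2) = 100r^3 - 106r^2 - 194r - 72, which is nonnegative for all r ≥ 9.
Combining, 3·3^(r + 1) ≥ 50(r+1)^3 + 22(r+1)^2.
This completes the induction.
Hence the smallest such M is 9.

M = 9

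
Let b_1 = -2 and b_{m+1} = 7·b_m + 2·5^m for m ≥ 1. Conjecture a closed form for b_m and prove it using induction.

Computing the first terms: b_1 = -2, b_2 = -4, b_3 = 22. This suggests b_m = -5^m + 3·7^(m - 1).
For the base case m = 1: the formula gives -2 = -2 = b_1.
For the inductive step, assume it holds for an arbitrary k ≥ 1, so b_k = -5^k + 3·7^(k - 1).
Then b_{k+1} = 7·b_k + 2·5^k = 7·(-5^k + 3·7^(k - 1)) + 2·5^k = -5^(k + 1) + 3·7^k = -5^(k+1) + 3·7^((k+1) - 1),
which is the claimed formula at m = k+1.
Hence, by induction on m, the claim holds for every m ≥ 1.

b_m = -5^m + 3·7^(m - 1)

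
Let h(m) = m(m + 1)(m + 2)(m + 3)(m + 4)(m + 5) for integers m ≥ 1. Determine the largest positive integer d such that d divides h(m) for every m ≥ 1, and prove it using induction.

d = 720

Computing the first values: h(1) = 720 and h(2) = 5040; gcd(720, 5040) = 720, so d ≤ 720.
We prove 720 | m(m + 1)(m + 2)(m + 3)(m + 4)(m + 5) for all m ≥ 1 by induction on m.
When m = 1: h(1) = 720 = 720·(1), so 720 | h(1).
Inductive step: assume the claim holds for m = j, i.e. 720 | h(j). Then
h(j+1) − h(j) = (j+1)·(j+2)·(j+3)·(j+4)·(j+5)·(j+6) − j·(j+1)·(j+2)·(j+3)·(j+4)·(j+5) = (j+1)·(j+2)·(j+3)·(j+4)·(j+5)·[(j+6) − j] = 6·(j+1)·(j+2)·(j+3)·(j+4)·(j+5). The product of 5 consecutive integers is divisible by (5)! = 120, so h(j+1) − h(j) is divisible by 6·120 = 720. By the inductive hypothesis 720 | h(j), hence 720 | h(j+1).
By induction, the statement is established for all m ≥ 1.
Therefore the largest such d is 720.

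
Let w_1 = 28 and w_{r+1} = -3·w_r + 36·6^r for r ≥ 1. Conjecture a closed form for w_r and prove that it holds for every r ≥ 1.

Computing the first terms: w_1 = 28, w_2 = 132, w_3 = 900. This suggests w_r = 4(-3)^(r - 1) + 4·6^r.
For the base case r = 1: the formula gives 28 = 28 = w_1.
Suppose the result is true for r = m, so w_m = 4(-3)^(m - 1) + 4·6^m.
Then w_{m+1} = -3·w_m + 36·6^m = -3·(4(-3)^(m - 1) + 4·6^m) + 36·6^m = 4(-3)^m + 4·6^(m + 1) = 4(-3)^((m+1) - 1) + 4·6^(m+1),
which is the claimed formula at r = m+1.
By induction, the statement is established for all r ≥ 1.

w_r = 4(-3)^(r - 1) + 4·6^r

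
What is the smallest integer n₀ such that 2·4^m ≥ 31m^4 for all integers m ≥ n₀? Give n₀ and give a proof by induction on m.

At m = 7: 32768 < 74431, so the inequality fails and n₀ ≥ 8. We prove 2·4^m ≥ 31m^4 for all m ≥ 8.
For the base case m = 8: 2·4^m = 131072 and 31m^4 = 126976, so 131072 ≥ 126976.
Inductive step: assume the claim holds for m = j, so 2·4^j ≥ 31j^4.
Then 2·4^(j + 1) = 4·(2·4^j) ≥ 4·(31j^4).
Also, for j ≥ 8 we have 4·(31j^4) ≥ 31(j+1)^4, since 4 ≥ (1 + 1/j)^4 for all j ≥ 8.
Combining, 2·4^(j + 1) ≥ 31(j+1)^4.
This completes the induction.
Hence the smallest such n₀ is 8.

n₀ = 8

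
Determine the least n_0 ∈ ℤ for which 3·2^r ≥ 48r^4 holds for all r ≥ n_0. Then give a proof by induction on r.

n_0 = 22

At r = 21: 6291456 < 9335088, so the inequality fails and n_0 ≥ 22. We prove 3·2^r ≥ 48r^4 for all r ≥ 22.
Base case (r = 22): 3·2^r = 12582912 and 48r^4 = 11244288, so 12582912 ≥ 11244288.
For the inductive step, assume it holds for an arbitrary k ≥ 22, so 3·2^k ≥ 48k^4.
Then 3·2^(k + 1) = 2·(3·2^k) ≥ 2·(48k^4).
Also, for k ≥ 22 we have 2·(48k^4) ≥ 48(k+1)^4, since 2 ≥ (1 + 1/k)^4 for all k ≥ 22.
Combining, 3·2^(k + 1) ≥ 48(k+1)^4.
By the principle of mathematical induction, the result holds for all r ≥ 22.
Hence the smallest such n_0 is 22.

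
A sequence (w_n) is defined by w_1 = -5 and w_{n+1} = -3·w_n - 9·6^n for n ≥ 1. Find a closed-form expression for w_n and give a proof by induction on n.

w_n = (-3)^(n - 1) - 6^n

Computing the first terms: w_1 = -5, w_2 = -39, w_3 = -207. This suggests w_n = (-3)^(n - 1) - 6^n.
Base case (n = 1): the formula gives -5 = -5 = w_1.
Inductive step: assume the claim holds for n = j, so w_j = (-3)^(j - 1) - 6^j.
Then w_{j+1} = -3·w_j - 9·6^j = -3·((-3)^(j - 1) - 6^j) - 9·6^j = (-3)^j - 6^(j + 1) = (-3)^((j+1) - 1) - 6^(j+1),
which is the claimed formula at n = j+1.
Hence, by induction on n, the claim holds for every n ≥ 1.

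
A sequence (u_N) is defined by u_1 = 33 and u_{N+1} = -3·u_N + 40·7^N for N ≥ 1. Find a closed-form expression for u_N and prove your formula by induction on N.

u_N = 5(-3)^(N - 1) + 4·7^N

Computing the first terms: u_1 = 33, u_2 = 181, u_3 = 1417. This suggests u_N = 5(-3)^(N - 1) + 4·7^N.
Base case (N = 1): the formula gives 33 = 33 = u_1.
For the inductive step, assume it holds for an arbitrary k ≥ 1, so u_k = 5(-3)^(k - 1) + 4·7^k.
Then u_{k+1} = -3·u_k + 40·7^k = -3·(5(-3)^(k - 1) + 4·7^k) + 40·7^k = 5(-3)^k + 4·7^(k + 1) = 5(-3)^((k+1) - 1) + 4·7^(k+1),
which is the claimed formula at N = k+1.
By induction, the statement is established for all N ≥ 1.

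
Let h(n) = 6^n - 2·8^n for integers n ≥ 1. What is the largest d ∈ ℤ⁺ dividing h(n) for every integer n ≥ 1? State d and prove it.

d = 2

Computing the first values: h(1) = -10 and h(2) = -92; gcd(-10, -92) = 2, so d ≤ 2.
We prove 2 | 6^n - 2·8^n for all n ≥ 1 by induction on n.
For the base case n = 1: h(1) = -10 = 2·(-5), so 2 | h(1).
Inductive step: assume the claim holds for n = p, i.e. 2 | h(p). Then
h(p+1) − 8·h(p) = (6^(p+1) - 2·8^(p+1)) − 8·(6^p - 2·8^p) = (1)·6^p·(6 − 8) = (-2)·6^p. Since 2 | h(p) by the inductive hypothesis, 2 | 8·h(p); and 2 | -2 since -2 = 2·-1. Therefore 2 | h(p+1).
Hence, by induction on n, the claim holds for every n ≥ 1.
Therefore the largest such d is 2.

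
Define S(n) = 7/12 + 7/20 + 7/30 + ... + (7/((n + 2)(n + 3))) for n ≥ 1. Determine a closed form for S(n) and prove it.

S(n) = 7n/(3(n + 3))

We claim S(n) = 7n/(3(n + 3)) for all n ≥ 1.
Base step (n = 1): S(1) = 7/12, and the closed form gives 7/12. They agree.
Inductive step: suppose the statement holds for some j ≥ 1, so S(j) = 7j/(3(j + 3)).
Then S(j+1) = S(j) + (7/((j + 3)(j + 4))) = (7j/(3(j + 3))) + (7/((j + 3)(j + 4))).
Simplifying, S(j+1) = 7(j + 1)/(3(j + 4)) = 7(j+1)/(3((j+1) + 3)),
which is the closed form with n = j+1.
By the principle of mathematical induction, the result holds for all n ≥ 1.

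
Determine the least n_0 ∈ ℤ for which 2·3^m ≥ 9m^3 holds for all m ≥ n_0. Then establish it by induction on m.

At m = 6: 1458 < 1944, so the inequality fails and n_0 ≥ 7. We prove 2·3^m ≥ 9m^3 for all m ≥ 7.
Base case (m = 7): 2·3^m = 4374 and 9m^3 = 3087, so 4374 ≥ 3087.
Inductive step: suppose the statement holds for some i ≥ 7, so 2·3^i ≥ 9i^3.
Then 2·3^(i + 1) = 3·(2·3^i) ≥ 3·(9i^3).
Also, for i ≥ 7 we have 3·(9i^3) ≥ 9(i+1)^3, since 3 ≥ (1 + 1/i)^3 for all i ≥ 7.
Combining, 2·3^(i + 1) ≥ 9(i+1)^3.
By the principle of mathematical induction, the result holds for all m ≥ 7.
Hence the smallest such n_0 is 7.

n_0 = 7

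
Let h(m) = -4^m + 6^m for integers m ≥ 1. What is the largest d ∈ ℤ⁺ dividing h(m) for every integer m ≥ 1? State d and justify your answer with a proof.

Computing the first values: h(1) = 2 and h(2) = 20; gcd(2, 20) = 2, so d ≤ 2.
We prove 2 | -4^m + 6^m for all m ≥ 1 by induction on m.
Base case (m = 1): h(1) = 2 = 2·(1), so 2 | h(1).
Suppose the result is true for m = r, i.e. 2 | h(r). Then
6^{r+1} − 4^{r+1} = 6·6^r − 4·4^r = 6·(6^r − 4^r) + (2)·4^r. The first term is divisible by 2 by the inductive hypothesis, and the second term (2)·4^r is divisible by 2 since 2 | 2. Hence 2 | h(r+1).
Hence, by induction on m, the claim holds for every m ≥ 1.
Therefore the largest such d is 2.

d = 2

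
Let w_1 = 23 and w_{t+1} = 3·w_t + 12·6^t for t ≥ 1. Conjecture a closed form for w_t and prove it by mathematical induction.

Computing the first terms: w_1 = 23, w_2 = 141, w_3 = 855. This suggests w_t = -3^(t - 1) + 4·6^t.
When t = 1: the formula gives 23 = 23 = w_1.
Inductive step: suppose the statement holds for some r ≥ 1, so w_r = -3^(r - 1) + 4·6^r.
Then w_{r+1} = 3·w_r + 12·6^r = 3·(-3^(r - 1) + 4·6^r) + 12·6^r = -3^r + 4·6^(r + 1) = -3^((r+1) - 1) + 4·6^(r+1),
which is the claimed formula at t = r+1.
By the principle of mathematical induction, the result holds for all t ≥ 1.

w_t = -3^(t - 1) + 4·6^t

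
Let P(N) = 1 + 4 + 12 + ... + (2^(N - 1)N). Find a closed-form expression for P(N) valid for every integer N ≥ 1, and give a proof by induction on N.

P(N) = 2^N(N - 1) + 1

We claim P(N) = 2^N(N - 1) + 1 for all N ≥ 1.
For the base case N = 1: P(1) = 1, and the closed form gives 1. They agree.
Suppose the result is true for N = p, so P(p) = 2^p(p - 1) + 1.
Then P(p+1) = P(p) + (2^p(p + 1)) = (2^p(p - 1) + 1) + (2^p(p + 1)).
Simplifying, P(p+1) = 2^(p + 1)p + 1 = 2^(p+1)((p+1) - 1) + 1,
which is the closed form with N = p+1.
By the principle of mathematical induction, the result holds for all N ≥ 1.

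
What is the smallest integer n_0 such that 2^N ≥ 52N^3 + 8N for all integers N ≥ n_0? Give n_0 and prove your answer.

At N = 18: 262144 < 303408, so the inequality fails and n_0 ≥ 19. We prove 2^N ≥ 52N^3 + 8N for all N ≥ 19.
For the base case N = 19: 2^N = 524288 and 52N^3 + 8N = 356820, so 524288 ≥ 356820.
For the inductive step, assume it holds for an arbitrary i ≥ 19, so 2^i ≥ 52i^3 + 8i.
Then 2^(i + 1) = 2·(2^i) ≥ 2·(52i^3 + 8i).
Also, for i ≥ 19 we have 2·(52i^3 + 8i) ≥ 52(i+1)^3 + 8(i+1), since 2·(52i^3 + 8i) − (52(i+1)^3 + 8(i+1)) = 52i^3 - 156i^2 - 148i - 60, which is nonnegative for all i ≥ 19.
Combining, 2^(i + 1) ≥ 52(i+1)^3 + 8(i+1).
By the principle of mathematical induction, the result holds for all N ≥ 19.
Hence the smallest such n_0 is 19.

n_0 = 19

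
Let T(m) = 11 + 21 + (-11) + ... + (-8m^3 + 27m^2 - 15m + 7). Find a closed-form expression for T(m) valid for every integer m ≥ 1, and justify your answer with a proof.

T(m) = -m(2m^3 - 5m^2 - 4m - 4)

We claim T(m) = -m(2m^3 - 5m^2 - 4m - 4) for all m ≥ 1.
For the base case m = 1: T(1) = 11, and the closed form gives 11. They agree.
Inductive step: assume the claim holds for m = p, so T(p) = p(-2p^3 + 5p^2 + 4p + 4).
Then T(p+1) = T(p) + (-8p^3 + 3p^2 + 15p + 11) = (p(-2p^3 + 5p^2 + 4p + 4)) + (-8p^3 + 3p^2 + 15p + 11).
Simplifying, T(p+1) = -(p + 1)(2p^3 + p^2 - 8p - 11) = -(p+1)(2(p+1)^3 - 5(p+1)^2 - 4(p+1) - 4),
which is the closed form with m = p+1.
Hence, by induction on m, the claim holds for every m ≥ 1.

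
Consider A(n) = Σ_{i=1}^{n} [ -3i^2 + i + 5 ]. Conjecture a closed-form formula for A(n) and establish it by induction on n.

We claim A(n) = -n(n^2 + n - 5) for all n ≥ 1.
When n = 1: A(1) = 3, and the closed form gives 3. They agree.
Inductive step: suppose the statement holds for some i ≥ 1, so A(i) = i(-i^2 - i + 5).
Then A(i+1) = A(i) + (i - 3(i + 1)^2 + 6) = (i(-i^2 - i + 5)) + (i - 3(i + 1)^2 + 6).
Simplifying, A(i+1) = -(i + 1)(i^2 + 3i - 3) = -(i+1)((i+1)^2 + (i+1) - 5),
which is the closed form with n = i+1.
By the principle of mathematical induction, the result holds for all n ≥ 1.

A(n) = -n(n^2 + n - 5)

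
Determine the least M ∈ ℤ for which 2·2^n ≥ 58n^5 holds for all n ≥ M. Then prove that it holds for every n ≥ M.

M = 30

At n = 29: 1073741824 < 1189646642, so the inequality fails and M ≥ 30. We prove 2·2^n ≥ 58n^5 for all n ≥ 30.
Base case (n = 30): 2·2^n = 2147483648 and 58n^5 = 1409400000, so 2147483648 ≥ 1409400000.
Suppose the result is true for n = p, so 2·2^p ≥ 58p^5.
Then 2·2^(p + 1) = 2·(2·2^p) ≥ 2·(58p^5).
Also, for p ≥ 30 we have 2·(58p^5) ≥ 58(p+1)^5, since 2 ≥ (1 + 1/p)^5 for all p ≥ 30.
Combining, 2·2^(p + 1) ≥ 58(p+1)^5.
This completes the induction.
Hence the smallest such M is 30.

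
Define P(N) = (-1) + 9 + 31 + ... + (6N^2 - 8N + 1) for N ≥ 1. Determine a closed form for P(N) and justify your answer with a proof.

We claim P(N) = N(2N^2 - N - 2) for all N ≥ 1.
Base step (N = 1): P(1) = -1, and the closed form gives -1. They agree.
For the inductive step, assume it holds for an arbitrary r ≥ 1, so P(r) = r(2r^2 - r - 2).
Then P(r+1) = P(r) + (6r^2 + 4r - 1) = (r(2r^2 - r - 2)) + (6r^2 + 4r - 1).
Simplifying, P(r+1) = (r + 1)(2r^2 + 3r - 1) = (r+1)(2(r+1)^2 - (r+1) - 2),
which is the closed form with N = r+1.
By induction, the statement is established for all N ≥ 1.

P(N) = N(2N^2 - N - 2)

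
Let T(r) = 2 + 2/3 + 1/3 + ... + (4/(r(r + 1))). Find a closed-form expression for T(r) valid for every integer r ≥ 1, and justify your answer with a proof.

We claim T(r) = 4r/(r + 1) for all r ≥ 1.
Base step (r = 1): T(1) = 2, and the closed form gives 2. They agree.
Inductive step: assume the claim holds for r = p, so T(p) = 4p/(p + 1).
Then T(p+1) = T(p) + (4/((p + 1)(p + 2))) = (4p/(p + 1)) + (4/((p + 1)(p + 2))).
Simplifying, T(p+1) = 4(p + 1)/(p + 2) = 4(p+1)/((p+1) + 1),
which is the closed form with r = p+1.
By the principle of mathematical induction, the result holds for all r ≥ 1.

T(r) = 4r/(r + 1)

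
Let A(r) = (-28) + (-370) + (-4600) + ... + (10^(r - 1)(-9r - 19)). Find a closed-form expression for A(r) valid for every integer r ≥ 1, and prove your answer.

We claim A(r) = -10^r(r + 2) + 2 for all r ≥ 1.
Base step (r = 1): A(1) = -28, and the closed form gives -28. They agree.
Suppose the result is true for r = m, so A(m) = -10^m(m + 2) + 2.
Then A(m+1) = A(m) + (10^m(-9m - 28)) = (-10^m(m + 2) + 2) + (10^m(-9m - 28)).
Simplifying, A(m+1) = -10·10^m·m - 30·10^m + 2 = -10^(m+1)((m+1) + 2) + 2,
which is the closed form with r = m+1.
By the principle of mathematical induction, the result holds for all r ≥ 1.

A(r) = -10^r(r + 2) + 2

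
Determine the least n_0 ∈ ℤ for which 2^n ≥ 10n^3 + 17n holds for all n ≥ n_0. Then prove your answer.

n_0 = 16

At n = 15: 32768 < 34005, so the inequality fails and n_0 ≥ 16. We prove 2^n ≥ 10n^3 + 17n for all n ≥ 16.
For the base case n = 16: 2^n = 65536 and 10n^3 + 17n = 41232, so 65536 ≥ 41232.
Inductive step: assume the claim holds for n = j, so 2^j ≥ 10j^3 + 17j.
Then 2^(j + 1) = 2·(2^j) ≥ 2·(10j^3 + 17j).
Also, for j ≥ 16 we have 2·(10j^3 + 17j) ≥ 10(j+1)^3 + 17(j+1), since 2·(10j^3 + 17j) − (10(j+1)^3 + 17(j+1)) = 10j^3 - 30j^2 - 13j - 27, which is nonnegative for all j ≥ 16.
Combining, 2^(j + 1) ≥ 10(j+1)^3 + 17(j+1).
By induction, the statement is established for all n ≥ 16.
Hence the smallest such n_0 is 16.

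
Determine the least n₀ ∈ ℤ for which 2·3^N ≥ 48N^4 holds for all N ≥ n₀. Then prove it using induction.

n₀ = 12

At N = 11: 354294 < 702768, so the inequality fails and n₀ ≥ 12. We prove 2·3^N ≥ 48N^4 for all N ≥ 12.
When N = 12: 2·3^N = 1062882 and 48N^4 = 995328, so 1062882 ≥ 995328.
Suppose the result is true for N = k, so 2·3^k ≥ 48k^4.
Then 2·3^(k + 1) = 3·(2·3^k) ≥ 3·(48k^4).
Also, for k ≥ 12 we have 3·(48k^4) ≥ 48(k+1)^4, since 3 ≥ (1 + 1/k)^4 for all k ≥ 12.
Combining, 2·3^(k + 1) ≥ 48(k+1)^4.
By the principle of mathematical induction, the result holds for all N ≥ 12.
Hence the smallest such n₀ is 12.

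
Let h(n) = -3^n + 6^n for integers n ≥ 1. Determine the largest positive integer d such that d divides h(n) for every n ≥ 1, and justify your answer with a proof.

Computing the first values: h(1) = 3 and h(2) = 27; gcd(3, 27) = 3, so d ≤ 3.
We prove 3 | -3^n + 6^n for all n ≥ 1 by induction on n.
Base step (n = 1): h(1) = 3 = 3·(1), so 3 | h(1).
Suppose the result is true for n = k, i.e. 3 | h(k). Then
6^{k+1} − 3^{k+1} = 6·6^k − 3·3^k = 6·(6^k − 3^k) + (3)·3^k. The first term is divisible by 3 by the inductive hypothesis, and the second term (3)·3^k is divisible by 3 since 3 | 3. Hence 3 | h(k+1).
This completes the induction.
Therefore the largest such d is 3.

d = 3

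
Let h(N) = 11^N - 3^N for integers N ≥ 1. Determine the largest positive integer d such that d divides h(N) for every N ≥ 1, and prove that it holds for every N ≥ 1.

d = 8

Computing the first values: h(1) = 8 and h(2) = 112; gcd(8, 112) = 8, so d ≤ 8.
We prove 8 | 11^N - 3^N for all N ≥ 1 by induction on N.
For the base case N = 1: h(1) = 8 = 8·(1), so 8 | h(1).
For the inductive step, assume it holds for an arbitrary k ≥ 1, i.e. 8 | h(k). Then
11^{k+1} − 3^{k+1} = 11·11^k − 3·3^k = 11·(11^k − 3^k) + (8)·3^k. The first term is divisible by 8 by the inductive hypothesis, and the second term (8)·3^k is divisible by 8 since 8 | 8. Hence 8 | h(k+1).
By induction, the statement is established for all N ≥ 1.
Therefore the largest such d is 8.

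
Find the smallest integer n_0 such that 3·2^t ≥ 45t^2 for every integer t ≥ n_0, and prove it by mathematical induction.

At t = 10: 3072 < 4500, so the inequality fails and n_0 ≥ 11. We prove 3·2^t ≥ 45t^2 for all t ≥ 11.
Base step (t = 11): 3·2^t = 6144 and 45t^2 = 5445, so 6144 ≥ 5445.
For the inductive step, assume it holds for an arbitrary m ≥ 11, so 3·2^m ≥ 45m^2.
Then 3·2^(m + 1) = 2·(3·2^m) ≥ 2·(45m^2).
Also, for m ≥ 11 we have 2·(45m^2) ≥ 45(m+1)^2, since 2 ≥ (1 + 1/m)^2 for all m ≥ 11.
Combining, 3·2^(m + 1) ≥ 45(m+1)^2.
By the principle of mathematical induction, the result holds for all t ≥ 11.
Hence the smallest such n_0 is 11.

n_0 = 11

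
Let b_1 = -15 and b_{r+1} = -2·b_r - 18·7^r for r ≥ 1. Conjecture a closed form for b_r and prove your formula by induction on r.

Computing the first terms: b_1 = -15, b_2 = -96, b_3 = -690. This suggests b_r = -(-2)^(r - 1) - 2·7^r.
Base case (r = 1): the formula gives -15 = -15 = b_1.
For the inductive step, assume it holds for an arbitrary k ≥ 1, so b_k = -(-2)^(k - 1) - 2·7^k.
Then b_{k+1} = -2·b_k - 18·7^k = -2·(-(-2)^(k - 1) - 2·7^k) - 18·7^k = -(-2)^k - 2·7^(k + 1) = -(-2)^((k+1) - 1) - 2·7^(k+1),
which is the claimed formula at r = k+1.
By the principle of mathematical induction, the result holds for all r ≥ 1.

b_r = -(-2)^(r - 1) - 2·7^r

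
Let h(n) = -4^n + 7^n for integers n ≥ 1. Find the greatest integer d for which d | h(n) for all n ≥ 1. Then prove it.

d = 3

Computing the first values: h(1) = 3 and h(2) = 33; gcd(3, 33) = 3, so d ≤ 3.
We prove 3 | -4^n + 7^n for all n ≥ 1 by induction on n.
Base case (n = 1): h(1) = 3 = 3·(1), so 3 | h(1).
Suppose the result is true for n = i, i.e. 3 | h(i). Then
7^{i+1} − 4^{i+1} = 7·7^i − 4·4^i = 7·(7^i − 4^i) + (3)·4^i. The first term is divisible by 3 by the inductive hypothesis, and the second term (3)·4^i is divisible by 3 since 3 | 3. Hence 3 | h(i+1).
By induction, the statement is established for all n ≥ 1.
Therefore the largest such d is 3.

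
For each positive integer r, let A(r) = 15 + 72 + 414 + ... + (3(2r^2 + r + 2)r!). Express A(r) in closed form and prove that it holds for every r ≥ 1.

We claim A(r) = (6r + 3)(r + 1)! - 3 for all r ≥ 1.
Base step (r = 1): A(1) = 15, and the closed form gives 15. They agree.
Suppose the result is true for r = j, so A(j) = (6j + 3)(j + 1)! - 3.
Then A(j+1) = A(j) + (3(2j^2 + 5j + 5)(j + 1)!) = ((6j + 3)(j + 1)! - 3) + (3(2j^2 + 5j + 5)(j + 1)!).
Simplifying, A(j+1) = (6(j+1) + 3)((j+1) + 1)! - 3,
which is the closed form with r = j+1.
Hence, by induction on r, the claim holds for every r ≥ 1.

A(r) = (6r + 3)(r + 1)! - 3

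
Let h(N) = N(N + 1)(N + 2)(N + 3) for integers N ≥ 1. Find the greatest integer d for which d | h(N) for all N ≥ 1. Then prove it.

Computing the first values: h(1) = 24 and h(2) = 120; gcd(24, 120) = 24, so d ≤ 24.
We prove 24 | N(N + 1)(N + 2)(N + 3) for all N ≥ 1 by induction on N.
Base case (N = 1): h(1) = 24 = 24·(1), so 24 | h(1).
Suppose the result is true for N = j, i.e. 24 | h(j). Then
h(j+1) − h(j) = (j+1)·(j+2)·(j+3)·(j+4) − j·(j+1)·(j+2)·(j+3) = (j+1)·(j+2)·(j+3)·[(j+4) − j] = 4·(j+1)·(j+2)·(j+3). The product of 3 consecutive integers is divisible by (3)! = 6, so h(j+1) − h(j) is divisible by 4·6 = 24. By the inductive hypothesis 24 | h(j), hence 24 | h(j+1).
This completes the induction.
Therefore the largest such d is 24.

d = 24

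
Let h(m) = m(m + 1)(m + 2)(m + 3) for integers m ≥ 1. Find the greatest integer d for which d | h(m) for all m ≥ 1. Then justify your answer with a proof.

d = 24

Computing the first values: h(1) = 24 and h(2) = 120; gcd(24, 120) = 24, so d ≤ 24.
We prove 24 | m(m + 1)(m + 2)(m + 3) for all m ≥ 1 by induction on m.
Base case (m = 1): h(1) = 24 = 24·(1), so 24 | h(1).
For the inductive step, assume it holds for an arbitrary j ≥ 1, i.e. 24 | h(j). Then
h(j+1) − h(j) = (j+1)·(j+2)·(j+3)·(j+4) − j·(j+1)·(j+2)·(j+3) = (j+1)·(j+2)·(j+3)·[(j+4) − j] = 4·(j+1)·(j+2)·(j+3). The product of 3 consecutive integers is divisible by (3)! = 6, so h(j+1) − h(j) is divisible by 4·6 = 24. By the inductive hypothesis 24 | h(j), hence 24 | h(j+1).
This completes the induction.
Therefore the largest such d is 24.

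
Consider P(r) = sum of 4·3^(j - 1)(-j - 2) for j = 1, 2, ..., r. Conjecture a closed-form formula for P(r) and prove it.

We claim P(r) = -3^r(2r + 3) + 3 for all r ≥ 1.
When r = 1: P(1) = -12, and the closed form gives -12. They agree.
For the inductive step, assume it holds for an arbitrary j ≥ 1, so P(j) = -3^j(2j + 3) + 3.
Then P(j+1) = P(j) + (4·3^j(-j - 3)) = (-3^j(2j + 3) + 3) + (4·3^j(-j - 3)).
Simplifying, P(j+1) = -6·3^j·j - 15·3^j + 3 = -3^(j+1)(2(j+1) + 3) + 3,
which is the closed form with r = j+1.
By the principle of mathematical induction, the result holds for all r ≥ 1.

P(r) = -3^r(2r + 3) + 3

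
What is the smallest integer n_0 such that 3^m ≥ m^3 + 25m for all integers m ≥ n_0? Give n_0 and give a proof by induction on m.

At m = 5: 243 < 250, so the inequality fails and n_0 ≥ 6. We prove 3^m ≥ m^3 + 25m for all m ≥ 6.
When m = 6: 3^m = 729 and m^3 + 25m = 366, so 729 ≥ 366.
Inductive step: suppose the statement holds for some p ≥ 6, so 3^p ≥ p^3 + 25p.
Then 3^(p + 1) = 3·(3^p) ≥ 3·(p^3 + 25p).
Also, for p ≥ 6 we have 3·(p^3 + 25p) ≥ (p+1)^3 + 25(p+1), since 3·(p^3 + 25p) − ((p+1)^3 + 25(p+1)) = 2p^3 - 3p^2 + 47p - 26, which is nonnegative for all p ≥ 6.
Combining, 3^(p + 1) ≥ (p+1)^3 + 25(p+1).
Hence, by induction on m, the claim holds for every m ≥ 6.
Hence the smallest such n_0 is 6.

n_0 = 6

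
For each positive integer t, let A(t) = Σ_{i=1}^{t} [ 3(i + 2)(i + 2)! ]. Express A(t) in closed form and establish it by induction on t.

We claim A(t) = 3(t + 3)! - 18 for all t ≥ 1.
Base case (t = 1): A(1) = 54, and the closed form gives 54. They agree.
Inductive step: suppose the statement holds for some i ≥ 1, so A(i) = 3(i + 3)! - 18.
Then A(i+1) = A(i) + (3(i + 3)(i + 3)!) = (3(i + 3)! - 18) + (3(i + 3)(i + 3)!).
Simplifying, A(i+1) = 3((i+1) + 3)! - 18,
which is the closed form with t = i+1.
By induction, the statement is established for all t ≥ 1.

A(t) = 3(t + 3)! - 18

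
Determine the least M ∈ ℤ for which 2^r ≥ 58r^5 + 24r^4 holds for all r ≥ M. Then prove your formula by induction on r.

M = 31

At r = 30: 1073741824 < 1428840000, so the inequality fails and M ≥ 31. We prove 2^r ≥ 58r^5 + 24r^4 for all r ≥ 31.
Base step (r = 31): 2^r = 2147483648 and 58r^5 + 24r^4 = 1682655262, so 2147483648 ≥ 1682655262.
Inductive step: suppose the statement holds for some p ≥ 31, so 2^p ≥ 58p^5 + 24p^4.
Then 2^(p + 1) = 2·(2^p) ≥ 2·(58p^5 + 24p^4).
Also, for p ≥ 31 we have 2·(58p^5 + 24p^4) ≥ 58(p+1)^5 + 24(p+1)^4, since 2·(58p^5 + 24p^4) − (58(p+1)^5 + 24(p+1)^4) = 58p^5 - 266p^4 - 676p^3 - 724p^2 - 386p - 82, which is nonnegative for all p ≥ 31.
Combining, 2^(p + 1) ≥ 58(p+1)^5 + 24(p+1)^4.
Hence, by induction on r, the claim holds for every r ≥ 31.
Hence the smallest such M is 31.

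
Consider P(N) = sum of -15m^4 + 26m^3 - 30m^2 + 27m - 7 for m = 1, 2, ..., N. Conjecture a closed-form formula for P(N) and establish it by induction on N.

We claim P(N) = -N(3N^4 + N^3 + 2N^2 - 5N - 2) for all N ≥ 1.
Base step (N = 1): P(1) = 1, and the closed form gives 1. They agree.
Suppose the result is true for N = m, so P(m) = m(-3m^4 - m^3 - 2m^2 + 5m + 2).
Then P(m+1) = P(m) + (-15m^4 - 34m^3 - 42m^2 - 15m + 1) = (m(-3m^4 - m^3 - 2m^2 + 5m + 2)) + (-15m^4 - 34m^3 - 42m^2 - 15m + 1).
Simplifying, P(m+1) = -(m + 1)(3m^4 + 13m^3 + 23m^2 + 14m - 1) = -(m+1)(3(m+1)^4 + (m+1)^3 + 2(m+1)^2 - 5(m+1) - 2),
which is the closed form with N = m+1.
Hence, by induction on N, the claim holds for every N ≥ 1.

P(N) = -N(3N^4 + N^3 + 2N^2 - 5N - 2)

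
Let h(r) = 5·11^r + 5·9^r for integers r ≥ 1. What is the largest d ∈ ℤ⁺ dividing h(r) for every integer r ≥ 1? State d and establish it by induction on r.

Computing the first values: h(1) = 100 and h(2) = 1010; gcd(100, 1010) = 10, so d ≤ 10.
We prove 10 | 5·11^r + 5·9^r for all r ≥ 1 by induction on r.
For the base case r = 1: h(1) = 100 = 10·(10), so 10 | h(1).
Inductive step: assume the claim holds for r = m, i.e. 10 | h(m). Then
h(m+1) − 11·h(m) = (5·11^(m+1) + 5·9^(m+1)) − 11·(5·11^m + 5·9^m) = (5)·9^m·(9 − 11) = (-10)·9^m. Since 10 | h(m) by the inductive hypothesis, 10 | 11·h(m); and 10 | -10 since -10 = 10·-1. Therefore 10 | h(m+1).
This completes the induction.
Therefore the largest such d is 10.

d = 10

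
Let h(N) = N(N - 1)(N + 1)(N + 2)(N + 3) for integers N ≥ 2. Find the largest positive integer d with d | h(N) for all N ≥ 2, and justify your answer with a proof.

Computing the first values: h(2) = 120 and h(3) = 720; gcd(120, 720) = 120, so d ≤ 120.
We prove 120 | N(N - 1)(N + 1)(N + 2)(N + 3) for all N ≥ 2 by induction on N.
When N = 2: h(2) = 120 = 120·(1), so 120 | h(2).
Inductive step: assume the claim holds for N = i, i.e. 120 | h(i). Then
h(i+1) − h(i) = i·(i+1)·(i+2)·(i+3)·(i+4) − (i-1)·i·(i+1)·(i+2)·(i+3) = i·(i+1)·(i+2)·(i+3)·[(i+4) − (i-1)] = 5·i·(i+1)·(i+2)·(i+3). The product of 4 consecutive integers is divisible by (4)! = 24, so h(i+1) − h(i) is divisible by 5·24 = 120. By the inductive hypothesis 120 | h(i), hence 120 | h(i+1).
This completes the induction.
Therefore the largest such d is 120.

d = 120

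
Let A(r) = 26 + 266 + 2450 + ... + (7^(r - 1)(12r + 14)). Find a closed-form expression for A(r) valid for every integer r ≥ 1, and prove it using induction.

We claim A(r) = 2·7^r(r + 1) - 2 for all r ≥ 1.
For the base case r = 1: A(1) = 26, and the closed form gives 26. They agree.
Inductive step: suppose the statement holds for some m ≥ 1, so A(m) = 2·7^m(m + 1) - 2.
Then A(m+1) = A(m) + (7^m(12m + 26)) = (2·7^m(m + 1) - 2) + (7^m(12m + 26)).
Simplifying, A(m+1) = 14·7^m·m + 28·7^m - 2 = 2·7^(m+1)((m+1) + 1) - 2,
which is the closed form with r = m+1.
By induction, the statement is established for all r ≥ 1.

A(r) = 2·7^r(r + 1) - 2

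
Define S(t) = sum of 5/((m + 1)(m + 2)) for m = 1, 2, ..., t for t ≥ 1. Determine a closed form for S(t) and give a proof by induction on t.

S(t) = 5t/(2(t + 2))

We claim S(t) = 5t/(2(t + 2)) for all t ≥ 1.
Base step (t = 1): S(1) = 5/6, and the closed form gives 5/6. They agree.
For the inductive step, assume it holds for an arbitrary m ≥ 1, so S(m) = 5m/(2(m + 2)).
Then S(m+1) = S(m) + (5/((m + 2)(m + 3))) = (5m/(2(m + 2))) + (5/((m + 2)(m + 3))).
Simplifying, S(m+1) = 5(m + 1)/(2(m + 3)) = 5(m+1)/(2((m+1) + 2)),
which is the closed form with t = m+1.
This completes the induction.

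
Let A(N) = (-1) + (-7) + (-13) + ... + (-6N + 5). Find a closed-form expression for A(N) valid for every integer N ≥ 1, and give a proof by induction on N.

A(N) = -N(3N - 2)

We claim A(N) = -N(3N - 2) for all N ≥ 1.
When N = 1: A(1) = -1, and the closed form gives -1. They agree.
Suppose the result is true for N = k, so A(k) = k(-3k + 2).
Then A(k+1) = A(k) + (-6k - 1) = (k(-3k + 2)) + (-6k - 1).
Simplifying, A(k+1) = -(k + 1)(3k + 1) = -(k+1)(3(k+1) - 2),
which is the closed form with N = k+1.
By the principle of mathematical induction, the result holds for all N ≥ 1.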